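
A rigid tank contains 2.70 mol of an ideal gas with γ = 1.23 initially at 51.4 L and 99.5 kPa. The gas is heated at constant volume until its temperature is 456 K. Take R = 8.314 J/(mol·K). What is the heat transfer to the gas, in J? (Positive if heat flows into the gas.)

T₁ = P₁V₁/(nR) = 99.5×51.4/(2.70×8.314) = 228 K.
Isochoric: V stays 51.4 L; P/T = const ⇒ T₂ = 456 K, P₂ = 199 kPa.
W = 0 (no volume change).
ΔU = nCvΔT = 2.70×36.1×(456−228) = 22300 J.
Q = ΔU = 22300 J.

22300 J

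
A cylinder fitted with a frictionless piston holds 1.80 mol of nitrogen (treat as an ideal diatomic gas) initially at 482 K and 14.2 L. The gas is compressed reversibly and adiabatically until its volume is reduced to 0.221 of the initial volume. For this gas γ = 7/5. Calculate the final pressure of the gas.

P₁ = nRT₁/V₁ = 1.80×8.314×482/14.2 = 508 kPa.
Adiabatic: TV^(γ−1) = const ⇒ T₂ = 482×(4.52)^0.400 = 882 K; PV^γ = const ⇒ P₂ = 4200 kPa.

4200 kPa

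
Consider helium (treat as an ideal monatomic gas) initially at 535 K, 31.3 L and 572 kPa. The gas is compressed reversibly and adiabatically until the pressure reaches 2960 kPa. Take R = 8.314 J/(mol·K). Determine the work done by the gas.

-25000 J

n = P₁V₁/(RT₁) = 572×31.3/(8.314×535) = 4.03 mol.
Adiabatic: T₂/T₁ = (P₂/P₁)^((γ−1)/γ) ⇒ T₂ = 535×(5.17)^0.400 = 1030 K; V₂ = 11.7 L.
ΔU = nCvΔT = 4.03×12.5×(1030−535) = 25000 J.
Q = 0 for an adiabatic process, so W = −ΔU = -25000 J.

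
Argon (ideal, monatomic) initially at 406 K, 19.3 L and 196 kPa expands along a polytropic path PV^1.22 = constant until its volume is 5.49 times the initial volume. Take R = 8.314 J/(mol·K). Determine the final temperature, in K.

279 K

Polytropic n=1.22: T₂ = T₁(V₁/V₂)^(n−1) = 406×(0.182)^0.22 = 279 K; P₂ = P₁(V₁/V₂)^n = 24.5 kPa.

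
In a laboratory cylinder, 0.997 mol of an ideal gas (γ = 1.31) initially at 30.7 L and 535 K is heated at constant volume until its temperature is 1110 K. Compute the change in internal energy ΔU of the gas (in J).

15400 J

P₁ = nRT₁/V₁ = 0.997×8.314×535/30.7 = 144 kPa.
Isochoric: V stays 30.7 L; P/T = const ⇒ T₂ = 1110 K, P₂ = 300 kPa.
For an ideal gas ΔU = nCvΔT with Cv = R/(γ−1) = 26.8 J/(mol·K).
ΔU = 0.997×26.8×(1110−535) = 15400 J.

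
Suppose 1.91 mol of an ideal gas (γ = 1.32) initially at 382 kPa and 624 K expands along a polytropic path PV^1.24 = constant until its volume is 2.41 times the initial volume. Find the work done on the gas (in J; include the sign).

V₁ = nRT₁/P₁ = 1.91×8.314×624/382 = 25.9 L.
Polytropic n=1.24: T₂ = T₁(V₁/V₂)^(n−1) = 624×(0.415)^0.24 = 505 K; P₂ = P₁(V₁/V₂)^n = 128 kPa.
W = (P₁V₁−P₂V₂)/(n−1) = (382×25.9−128×62.5)/0.24 = 7860 J.
Work done on the gas = −W_by = -7860 J.

-7860 J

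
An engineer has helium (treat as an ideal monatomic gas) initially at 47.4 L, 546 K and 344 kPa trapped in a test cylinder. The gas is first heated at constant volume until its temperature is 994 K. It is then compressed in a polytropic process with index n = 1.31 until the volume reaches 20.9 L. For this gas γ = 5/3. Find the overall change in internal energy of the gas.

n = P₁V₁/(RT₁) = 344×47.4/(8.314×546) = 3.59 mol.
Step 1 — Isochoric: V stays 47.4 L; P/T = const ⇒ T₂ = 994 K, P₂ = 626 kPa.
W = 0 (no volume change).
ΔU = nCvΔT = 3.59×12.5×(994−546) = 20100 J.
Q = ΔU = 20100 J.
State after step 1: P = 626 kPa, V = 47.4 L, T = 994 K.
Step 2 — Polytropic n=1.31: T₂ = T₁(V₁/V₂)^(n−1) = 994×(2.27)^0.31 = 1280 K; P₂ = P₁(V₁/V₂)^n = 1830 kPa.
W = (P₁V₁−P₂V₂)/(n−1) = (626×47.4−1830×20.9)/0.31 = -27700 J.
ΔU = nCvΔT = 3.59×12.5×(1280−994) = 12900 J.
Q = ΔU + W = -14800 J.
Net over both steps: W = -27700 J, Q = 5260 J, ΔU = 32900 J.

32900 J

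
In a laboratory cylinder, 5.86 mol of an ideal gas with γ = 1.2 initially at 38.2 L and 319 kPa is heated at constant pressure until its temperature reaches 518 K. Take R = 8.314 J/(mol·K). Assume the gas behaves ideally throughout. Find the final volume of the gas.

79.1 L

T₁ = P₁V₁/(nR) = 319×38.2/(5.86×8.314) = 250 K.
Isobaric: P stays 319 kPa; V/T = const ⇒ T₂ = 518 K, V₂ = 79.1 L.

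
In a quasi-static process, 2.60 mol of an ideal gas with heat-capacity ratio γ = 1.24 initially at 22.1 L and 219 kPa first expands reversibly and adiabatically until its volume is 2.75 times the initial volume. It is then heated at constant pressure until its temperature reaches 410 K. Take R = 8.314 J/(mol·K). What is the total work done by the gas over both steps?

9410 J

T₁ = P₁V₁/(nR) = 219×22.1/(2.60×8.314) = 224 K.
Step 1 — Adiabatic: TV^(γ−1) = const ⇒ T₂ = 224×(0.364)^0.240 = 176 K; PV^γ = const ⇒ P₂ = 62.5 kPa.
ΔU = nCvΔT = 2.60×34.6×(176−224) = -4350 J.
Q = 0 for an adiabatic process, so W = −ΔU = 4350 J.
State after step 1: P = 62.5 kPa, V = 60.8 L, T = 176 K.
Step 2 — Isobaric: P stays 62.5 kPa; V/T = const ⇒ T₂ = 410 K, V₂ = 142 L.
W = PΔV = 62.5×(142−60.8) kPa·L = 5070 J.
ΔU = nCvΔT = 2.60×34.6×(410−176) = 21100 J.
Q = ΔU + W = nCpΔT = 26200 J.
Net over both steps: W = 9410 J, Q = 26200 J, ΔU = 16800 J.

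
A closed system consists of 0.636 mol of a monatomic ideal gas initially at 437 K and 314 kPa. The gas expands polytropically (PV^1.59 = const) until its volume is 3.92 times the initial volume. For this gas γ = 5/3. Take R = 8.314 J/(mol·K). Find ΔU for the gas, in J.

V₁ = nRT₁/P₁ = 0.636×8.314×437/314 = 7.36 L.
Polytropic n=1.59: T₂ = T₁(V₁/V₂)^(n−1) = 437×(0.255)^0.59 = 195 K; P₂ = P₁(V₁/V₂)^n = 35.8 kPa.
For an ideal gas ΔU = nCvΔT with Cv = (3/2)R = 12.5 J/(mol·K).
ΔU = 0.636×12.5×(195−437) = -1920 J.

-1920 J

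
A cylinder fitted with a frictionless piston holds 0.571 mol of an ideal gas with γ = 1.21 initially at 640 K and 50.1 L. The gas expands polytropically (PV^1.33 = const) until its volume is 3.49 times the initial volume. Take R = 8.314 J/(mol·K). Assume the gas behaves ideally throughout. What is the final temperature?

424 K

P₁ = nRT₁/V₁ = 0.571×8.314×640/50.1 = 60.6 kPa.
Polytropic n=1.33: T₂ = T₁(V₁/V₂)^(n−1) = 640×(0.287)^0.33 = 424 K; P₂ = P₁(V₁/V₂)^n = 11.5 kPa.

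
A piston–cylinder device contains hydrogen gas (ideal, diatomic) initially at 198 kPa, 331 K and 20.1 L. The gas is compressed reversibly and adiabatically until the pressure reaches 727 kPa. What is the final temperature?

480 K

Adiabatic: T₂/T₁ = (P₂/P₁)^((γ−1)/γ) ⇒ T₂ = 331×(3.67)^0.286 = 480 K; V₂ = 7.94 L.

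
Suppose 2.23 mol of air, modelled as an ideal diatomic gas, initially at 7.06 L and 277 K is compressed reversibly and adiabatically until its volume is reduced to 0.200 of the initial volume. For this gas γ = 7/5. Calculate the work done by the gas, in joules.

-11600 J

P₁ = nRT₁/V₁ = 2.23×8.314×277/7.06 = 727 kPa.
Adiabatic: TV^(γ−1) = const ⇒ T₂ = 277×(5.00)^0.400 = 527 K; PV^γ = const ⇒ P₂ = 6920 kPa.
ΔU = nCvΔT = 2.23×20.8×(527−277) = 11600 J.
Q = 0 for an adiabatic process, so W = −ΔU = -11600 J.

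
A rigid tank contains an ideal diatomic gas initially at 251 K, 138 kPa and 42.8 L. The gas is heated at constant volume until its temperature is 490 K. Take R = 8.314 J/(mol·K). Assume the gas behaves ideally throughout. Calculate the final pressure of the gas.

Isochoric: V stays 42.8 L; P/T = const ⇒ T₂ = 490 K, P₂ = 269 kPa.

269 kPa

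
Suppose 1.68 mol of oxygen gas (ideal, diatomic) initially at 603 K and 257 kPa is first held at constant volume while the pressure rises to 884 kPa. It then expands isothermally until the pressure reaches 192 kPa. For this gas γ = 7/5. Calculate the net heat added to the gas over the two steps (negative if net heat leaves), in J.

V₁ = nRT₁/P₁ = 1.68×8.314×603/257 = 32.8 L.
Step 1 — Isochoric: V stays 32.8 L; P/T = const ⇒ T₂ = 2070 K, P₂ = 884 kPa.
W = 0 (no volume change).
ΔU = nCvΔT = 1.68×20.8×(2070−603) = 51400 J.
Q = ΔU = 51400 J.
State after step 1: P = 884 kPa, V = 32.8 L, T = 2070 K.
Step 2 — Isothermal: T stays 2070 K; PV = const ⇒ V₂ = 151 L, P₂ = 192 kPa.
ΔU = 0 (ideal gas, T constant).
W = nRT ln(V₂/V₁) = 1.68×8.314×2070×ln(4.60) = 44200 J.
Q = ΔU + W = 44200 J.
Net over both steps: W = 44200 J, Q = 95600 J, ΔU = 51400 J.

95600 J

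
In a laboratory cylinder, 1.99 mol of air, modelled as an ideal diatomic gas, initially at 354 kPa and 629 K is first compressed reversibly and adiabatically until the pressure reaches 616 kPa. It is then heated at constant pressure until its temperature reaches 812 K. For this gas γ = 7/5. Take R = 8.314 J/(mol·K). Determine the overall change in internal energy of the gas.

7570 J

V₁ = nRT₁/P₁ = 1.99×8.314×629/354 = 29.4 L.
Step 1 — Adiabatic: T₂/T₁ = (P₂/P₁)^((γ−1)/γ) ⇒ T₂ = 629×(1.74)^0.286 = 737 K; V₂ = 19.8 L.
ΔU = nCvΔT = 1.99×20.8×(737−629) = 4460 J.
Q = 0 for an adiabatic process, so W = −ΔU = -4460 J.
State after step 1: P = 616 kPa, V = 19.8 L, T = 737 K.
Step 2 — Isobaric: P stays 616 kPa; V/T = const ⇒ T₂ = 812 K, V₂ = 21.8 L.
W = PΔV = 616×(21.8−19.8) kPa·L = 1240 J.
ΔU = nCvΔT = 1.99×20.8×(812−737) = 3110 J.
Q = ΔU + W = nCpΔT = 4350 J.
Net over both steps: W = -3220 J, Q = 4350 J, ΔU = 7570 J.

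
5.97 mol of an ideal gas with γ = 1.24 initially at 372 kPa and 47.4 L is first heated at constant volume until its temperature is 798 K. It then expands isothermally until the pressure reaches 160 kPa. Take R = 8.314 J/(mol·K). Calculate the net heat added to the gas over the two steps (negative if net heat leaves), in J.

157000 J

T₁ = P₁V₁/(nR) = 372×47.4/(5.97×8.314) = 355 K.
Step 1 — Isochoric: V stays 47.4 L; P/T = const ⇒ T₂ = 798 K, P₂ = 836 kPa.
W = 0 (no volume change).
ΔU = nCvΔT = 5.97×34.6×(798−355) = 91600 J.
Q = ΔU = 91600 J.
State after step 1: P = 836 kPa, V = 47.4 L, T = 798 K.
Step 2 — Isothermal: T stays 798 K; PV = const ⇒ V₂ = 248 L, P₂ = 160 kPa.
ΔU = 0 (ideal gas, T constant).
W = nRT ln(V₂/V₁) = 5.97×8.314×798×ln(5.22) = 65500 J.
Q = ΔU + W = 65500 J.
Net over both steps: W = 65500 J, Q = 157000 J, ΔU = 91600 J.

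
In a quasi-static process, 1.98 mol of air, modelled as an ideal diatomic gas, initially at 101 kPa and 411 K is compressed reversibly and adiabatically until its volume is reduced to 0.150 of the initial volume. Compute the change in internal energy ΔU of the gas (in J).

19200 J

V₁ = nRT₁/P₁ = 1.98×8.314×411/101 = 67.0 L.
Adiabatic: TV^(γ−1) = const ⇒ T₂ = 411×(6.67)^0.400 = 878 K; PV^γ = const ⇒ P₂ = 1440 kPa.
For an ideal gas ΔU = nCvΔT with Cv = (5/2)R = 20.8 J/(mol·K).
ΔU = 1.98×20.8×(878−411) = 19200 J.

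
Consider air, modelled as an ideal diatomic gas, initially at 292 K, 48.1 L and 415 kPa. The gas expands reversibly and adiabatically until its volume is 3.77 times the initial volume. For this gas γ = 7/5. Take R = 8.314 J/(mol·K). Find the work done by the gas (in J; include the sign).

n = P₁V₁/(RT₁) = 415×48.1/(8.314×292) = 8.22 mol.
Adiabatic: TV^(γ−1) = const ⇒ T₂ = 292×(0.265)^0.400 = 172 K; PV^γ = const ⇒ P₂ = 64.7 kPa.
ΔU = nCvΔT = 8.22×20.8×(172−292) = -20600 J.
Q = 0 for an adiabatic process, so W = −ΔU = 20600 J.

20600 J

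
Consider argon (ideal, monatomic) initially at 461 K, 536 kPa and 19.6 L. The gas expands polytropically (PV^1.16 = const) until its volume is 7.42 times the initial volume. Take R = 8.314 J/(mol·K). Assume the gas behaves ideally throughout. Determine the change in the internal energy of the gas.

n = P₁V₁/(RT₁) = 536×19.6/(8.314×461) = 2.74 mol.
Polytropic n=1.16: T₂ = T₁(V₁/V₂)^(n−1) = 461×(0.135)^0.16 = 335 K; P₂ = P₁(V₁/V₂)^n = 52.4 kPa.
For an ideal gas ΔU = nCvΔT with Cv = (3/2)R = 12.5 J/(mol·K).
ΔU = 2.74×12.5×(335−461) = -4320 J.

-4320 J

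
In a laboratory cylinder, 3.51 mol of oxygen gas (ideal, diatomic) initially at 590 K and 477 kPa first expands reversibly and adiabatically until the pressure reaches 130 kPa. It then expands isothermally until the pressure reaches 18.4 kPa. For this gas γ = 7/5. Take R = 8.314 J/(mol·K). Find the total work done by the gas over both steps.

V₁ = nRT₁/P₁ = 3.51×8.314×590/477 = 36.1 L.
Step 1 — Adiabatic: T₂/T₁ = (P₂/P₁)^((γ−1)/γ) ⇒ T₂ = 590×(0.273)^0.286 = 407 K; V₂ = 91.4 L.
ΔU = nCvΔT = 3.51×20.8×(407−590) = -13400 J.
Q = 0 for an adiabatic process, so W = −ΔU = 13400 J.
State after step 1: P = 130 kPa, V = 91.4 L, T = 407 K.
Step 2 — Isothermal: T stays 407 K; PV = const ⇒ V₂ = 645 L, P₂ = 18.4 kPa.
ΔU = 0 (ideal gas, T constant).
W = nRT ln(V₂/V₁) = 3.51×8.314×407×ln(7.07) = 23200 J.
Q = ΔU + W = 23200 J.
Net over both steps: W = 36600 J, Q = 23200 J, ΔU = -13400 J.

36600 J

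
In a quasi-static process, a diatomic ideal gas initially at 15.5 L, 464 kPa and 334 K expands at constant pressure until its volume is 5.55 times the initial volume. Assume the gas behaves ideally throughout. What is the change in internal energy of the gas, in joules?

81800 J

n = P₁V₁/(RT₁) = 464×15.5/(8.314×334) = 2.59 mol.
Isobaric: P stays 464 kPa; V/T = const ⇒ T₂ = 1850 K, V₂ = 86.0 L.
For an ideal gas ΔU = nCvΔT with Cv = (5/2)R = 20.8 J/(mol·K).
ΔU = 2.59×20.8×(1850−334) = 81800 J.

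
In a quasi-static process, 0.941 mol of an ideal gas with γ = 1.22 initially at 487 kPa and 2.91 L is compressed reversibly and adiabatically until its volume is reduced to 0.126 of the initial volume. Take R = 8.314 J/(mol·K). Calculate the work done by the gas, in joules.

-3720 J

T₁ = P₁V₁/(nR) = 487×2.91/(0.941×8.314) = 181 K.
Adiabatic: TV^(γ−1) = const ⇒ T₂ = 181×(7.94)^0.220 = 286 K; PV^γ = const ⇒ P₂ = 6100 kPa.
ΔU = nCvΔT = 0.941×37.8×(286−181) = 3720 J.
Q = 0 for an adiabatic process, so W = −ΔU = -3720 J.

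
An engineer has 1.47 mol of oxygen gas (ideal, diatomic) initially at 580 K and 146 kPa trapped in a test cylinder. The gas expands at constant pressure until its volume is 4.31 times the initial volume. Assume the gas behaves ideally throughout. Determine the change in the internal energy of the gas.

V₁ = nRT₁/P₁ = 1.47×8.314×580/146 = 48.6 L.
Isobaric: P stays 146 kPa; V/T = const ⇒ T₂ = 2500 K, V₂ = 209 L.
For an ideal gas ΔU = nCvΔT with Cv = (5/2)R = 20.8 J/(mol·K).
ΔU = 1.47×20.8×(2500−580) = 58700 J.

58700 J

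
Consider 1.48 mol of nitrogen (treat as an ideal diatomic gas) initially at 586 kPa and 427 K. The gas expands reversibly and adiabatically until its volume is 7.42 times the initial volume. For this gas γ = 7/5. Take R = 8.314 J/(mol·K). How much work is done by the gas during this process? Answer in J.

V₁ = nRT₁/P₁ = 1.48×8.314×427/586 = 8.97 L.
Adiabatic: TV^(γ−1) = const ⇒ T₂ = 427×(0.135)^0.400 = 192 K; PV^γ = const ⇒ P₂ = 35.4 kPa.
ΔU = nCvΔT = 1.48×20.8×(192−427) = -7240 J.
Q = 0 for an adiabatic process, so W = −ΔU = 7240 J.

7240 J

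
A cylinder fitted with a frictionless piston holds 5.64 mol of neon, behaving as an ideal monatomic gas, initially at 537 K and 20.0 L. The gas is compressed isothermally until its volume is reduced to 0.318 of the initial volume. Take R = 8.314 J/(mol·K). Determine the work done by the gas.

P₁ = nRT₁/V₁ = 5.64×8.314×537/20.0 = 1260 kPa.
Isothermal: T stays 537 K; PV = const ⇒ V₂ = 6.36 L, P₂ = 3960 kPa.
W = nRT ln(V₂/V₁) = 5.64×8.314×537×ln(0.318) = -28800 J.

-28800 J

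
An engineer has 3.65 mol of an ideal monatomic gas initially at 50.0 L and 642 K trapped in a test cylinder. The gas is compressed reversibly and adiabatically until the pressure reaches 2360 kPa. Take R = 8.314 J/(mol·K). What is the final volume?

17.0 L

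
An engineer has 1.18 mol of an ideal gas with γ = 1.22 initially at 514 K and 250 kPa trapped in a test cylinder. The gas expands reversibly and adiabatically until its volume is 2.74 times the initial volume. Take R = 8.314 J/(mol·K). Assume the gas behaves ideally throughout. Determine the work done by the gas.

V₁ = nRT₁/P₁ = 1.18×8.314×514/250 = 20.2 L.
Adiabatic: TV^(γ−1) = const ⇒ T₂ = 514×(0.365)^0.220 = 412 K; PV^γ = const ⇒ P₂ = 73.1 kPa.
ΔU = nCvΔT = 1.18×37.8×(412−514) = -4560 J.
Q = 0 for an adiabatic process, so W = −ΔU = 4560 J.

4560 J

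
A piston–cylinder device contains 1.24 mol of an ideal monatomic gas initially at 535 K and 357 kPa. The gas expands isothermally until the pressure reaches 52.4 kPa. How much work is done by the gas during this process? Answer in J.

10600 J

V₁ = nRT₁/P₁ = 1.24×8.314×535/357 = 15.4 L.
Isothermal: T stays 535 K; PV = const ⇒ V₂ = 105 L, P₂ = 52.4 kPa.
W = nRT ln(V₂/V₁) = 1.24×8.314×535×ln(6.81) = 10600 J.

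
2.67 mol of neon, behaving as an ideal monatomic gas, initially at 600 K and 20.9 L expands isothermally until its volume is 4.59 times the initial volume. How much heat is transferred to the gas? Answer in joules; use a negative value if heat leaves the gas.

20300 J

P₁ = nRT₁/V₁ = 2.67×8.314×600/20.9 = 637 kPa.
Isothermal: T stays 600 K; PV = const ⇒ V₂ = 95.9 L, P₂ = 139 kPa.
ΔU = 0 (ideal gas, T constant).
W = nRT ln(V₂/V₁) = 2.67×8.314×600×ln(4.59) = 20300 J.
Q = ΔU + W = 20300 J.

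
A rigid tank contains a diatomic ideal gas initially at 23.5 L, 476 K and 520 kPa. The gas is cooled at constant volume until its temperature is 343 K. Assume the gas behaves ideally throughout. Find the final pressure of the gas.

375 kPa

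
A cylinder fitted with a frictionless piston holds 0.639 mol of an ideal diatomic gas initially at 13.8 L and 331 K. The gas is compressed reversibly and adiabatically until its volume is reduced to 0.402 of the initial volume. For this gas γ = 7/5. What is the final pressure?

P₁ = nRT₁/V₁ = 0.639×8.314×331/13.8 = 127 kPa.
Adiabatic: TV^(γ−1) = const ⇒ T₂ = 331×(2.49)^0.400 = 477 K; PV^γ = const ⇒ P₂ = 456 kPa.

456 kPa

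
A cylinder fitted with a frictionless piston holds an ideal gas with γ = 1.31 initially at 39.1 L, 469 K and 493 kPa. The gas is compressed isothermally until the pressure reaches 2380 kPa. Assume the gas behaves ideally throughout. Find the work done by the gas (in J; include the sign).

-30300 J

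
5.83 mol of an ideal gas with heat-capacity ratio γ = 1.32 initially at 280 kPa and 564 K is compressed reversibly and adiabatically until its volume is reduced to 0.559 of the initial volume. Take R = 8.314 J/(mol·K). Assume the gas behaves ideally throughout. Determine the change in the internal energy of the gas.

V₁ = nRT₁/P₁ = 5.83×8.314×564/280 = 97.6 L.
Adiabatic: TV^(γ−1) = const ⇒ T₂ = 564×(1.79)^0.320 = 679 K; PV^γ = const ⇒ P₂ = 603 kPa.
For an ideal gas ΔU = nCvΔT with Cv = R/(γ−1) = 26.0 J/(mol·K).
ΔU = 5.83×26.0×(679−564) = 17500 J.

17500 J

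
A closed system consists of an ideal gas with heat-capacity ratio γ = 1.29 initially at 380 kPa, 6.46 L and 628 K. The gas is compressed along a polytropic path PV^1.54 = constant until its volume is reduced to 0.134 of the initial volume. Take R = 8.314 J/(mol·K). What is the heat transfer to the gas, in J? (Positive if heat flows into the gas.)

n = P₁V₁/(RT₁) = 380×6.46/(8.314×628) = 0.470 mol.
Polytropic n=1.54: T₂ = T₁(V₁/V₂)^(n−1) = 628×(7.46)^0.54 = 1860 K; P₂ = P₁(V₁/V₂)^n = 8400 kPa.
W = (P₁V₁−P₂V₂)/(n−1) = (380×6.46−8400×0.866)/0.54 = -8910 J.
ΔU = nCvΔT = 0.470×28.7×(1860−628) = 16600 J.
Q = ΔU + W = 7680 J.

7680 J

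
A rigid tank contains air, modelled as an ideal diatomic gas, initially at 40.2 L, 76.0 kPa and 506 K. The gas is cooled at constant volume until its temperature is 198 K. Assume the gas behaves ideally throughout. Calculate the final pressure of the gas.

29.7 kPa

Isochoric: V stays 40.2 L; P/T = const ⇒ T₂ = 198 K, P₂ = 29.7 kPa.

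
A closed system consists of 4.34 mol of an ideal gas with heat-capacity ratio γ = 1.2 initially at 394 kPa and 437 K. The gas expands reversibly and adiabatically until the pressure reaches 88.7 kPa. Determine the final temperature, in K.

341 K

V₁ = nRT₁/P₁ = 4.34×8.314×437/394 = 40.0 L.
Adiabatic: T₂/T₁ = (P₂/P₁)^((γ−1)/γ) ⇒ T₂ = 437×(0.225)^0.167 = 341 K; V₂ = 139 L.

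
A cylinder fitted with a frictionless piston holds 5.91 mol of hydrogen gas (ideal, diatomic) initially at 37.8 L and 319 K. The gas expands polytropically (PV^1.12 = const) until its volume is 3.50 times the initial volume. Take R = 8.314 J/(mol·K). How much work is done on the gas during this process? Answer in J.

-18200 J

P₁ = nRT₁/V₁ = 5.91×8.314×319/37.8 = 415 kPa.
Polytropic n=1.12: T₂ = T₁(V₁/V₂)^(n−1) = 319×(0.286)^0.12 = 274 K; P₂ = P₁(V₁/V₂)^n = 102 kPa.
W = (P₁V₁−P₂V₂)/(n−1) = (415×37.8−102×132)/0.12 = 18200 J.
Work done on the gas = −W_by = -18200 J.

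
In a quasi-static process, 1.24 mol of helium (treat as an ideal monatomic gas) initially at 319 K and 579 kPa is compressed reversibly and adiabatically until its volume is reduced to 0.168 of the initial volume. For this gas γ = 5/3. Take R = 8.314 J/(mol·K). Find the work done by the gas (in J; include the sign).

V₁ = nRT₁/P₁ = 1.24×8.314×319/579 = 5.68 L.
Adiabatic: TV^(γ−1) = const ⇒ T₂ = 319×(5.95)^0.667 = 1050 K; PV^γ = const ⇒ P₂ = 11300 kPa.
ΔU = nCvΔT = 1.24×12.5×(1050−319) = 11300 J.
Q = 0 for an adiabatic process, so W = −ΔU = -11300 J.

-11300 J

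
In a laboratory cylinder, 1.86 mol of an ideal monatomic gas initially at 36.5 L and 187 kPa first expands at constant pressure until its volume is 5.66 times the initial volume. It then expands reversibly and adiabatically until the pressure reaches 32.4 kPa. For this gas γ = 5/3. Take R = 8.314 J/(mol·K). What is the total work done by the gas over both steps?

61000 J

T₁ = P₁V₁/(nR) = 187×36.5/(1.86×8.314) = 441 K.
Step 1 — Isobaric: P stays 187 kPa; V/T = const ⇒ T₂ = 2500 K, V₂ = 207 L.
W = PΔV = 187×(207−36.5) kPa·L = 31800 J.
ΔU = nCvΔT = 1.86×12.5×(2500−441) = 47700 J.
Q = ΔU + W = nCpΔT = 79500 J.
State after step 1: P = 187 kPa, V = 207 L, T = 2500 K.
Step 2 — Adiabatic: T₂/T₁ = (P₂/P₁)^((γ−1)/γ) ⇒ T₂ = 2500×(0.173)^0.400 = 1240 K; V₂ = 591 L.
ΔU = nCvΔT = 1.86×12.5×(1240−2500) = -29200 J.
Q = 0 for an adiabatic process, so W = −ΔU = 29200 J.
Net over both steps: W = 61000 J, Q = 79500 J, ΔU = 18500 J.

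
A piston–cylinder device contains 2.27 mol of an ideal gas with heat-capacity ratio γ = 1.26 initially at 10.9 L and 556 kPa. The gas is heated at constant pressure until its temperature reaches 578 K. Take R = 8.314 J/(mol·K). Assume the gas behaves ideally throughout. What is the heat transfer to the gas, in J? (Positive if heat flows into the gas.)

23500 J

T₁ = P₁V₁/(nR) = 556×10.9/(2.27×8.314) = 321 K.
Isobaric: P stays 556 kPa; V/T = const ⇒ T₂ = 578 K, V₂ = 19.6 L.
W = PΔV = 556×(19.6−10.9) kPa·L = 4850 J.
ΔU = nCvΔT = 2.27×32.0×(578−321) = 18600 J.
Q = ΔU + W = nCpΔT = 23500 J.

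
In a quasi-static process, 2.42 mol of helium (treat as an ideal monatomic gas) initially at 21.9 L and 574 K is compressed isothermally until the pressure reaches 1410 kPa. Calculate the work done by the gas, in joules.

P₁ = nRT₁/V₁ = 2.42×8.314×574/21.9 = 527 kPa.
Isothermal: T stays 574 K; PV = const ⇒ V₂ = 8.19 L, P₂ = 1410 kPa.
W = nRT ln(V₂/V₁) = 2.42×8.314×574×ln(0.374) = -11400 J.

-11400 J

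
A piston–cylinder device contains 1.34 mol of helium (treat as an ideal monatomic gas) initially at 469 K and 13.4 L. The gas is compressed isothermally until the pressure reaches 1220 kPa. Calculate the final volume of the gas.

4.28 L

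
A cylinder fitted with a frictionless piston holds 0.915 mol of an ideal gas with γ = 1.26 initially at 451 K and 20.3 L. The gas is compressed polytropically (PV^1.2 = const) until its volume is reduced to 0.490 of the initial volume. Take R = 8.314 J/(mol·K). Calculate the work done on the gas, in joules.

2630 J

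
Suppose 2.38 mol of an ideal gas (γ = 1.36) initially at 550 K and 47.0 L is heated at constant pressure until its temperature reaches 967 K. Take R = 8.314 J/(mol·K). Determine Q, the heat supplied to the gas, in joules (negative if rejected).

P₁ = nRT₁/V₁ = 2.38×8.314×550/47.0 = 232 kPa.
Isobaric: P stays 232 kPa; V/T = const ⇒ T₂ = 967 K, V₂ = 82.6 L.
W = PΔV = 232×(82.6−47.0) kPa·L = 8250 J.
ΔU = nCvΔT = 2.38×23.1×(967−550) = 22900 J.
Q = ΔU + W = nCpΔT = 31200 J.

31200 J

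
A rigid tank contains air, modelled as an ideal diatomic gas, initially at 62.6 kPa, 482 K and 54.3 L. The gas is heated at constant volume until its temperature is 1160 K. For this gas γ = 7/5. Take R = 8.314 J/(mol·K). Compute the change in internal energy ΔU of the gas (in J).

n = P₁V₁/(RT₁) = 62.6×54.3/(8.314×482) = 0.848 mol.
Isochoric: V stays 54.3 L; P/T = const ⇒ T₂ = 1160 K, P₂ = 151 kPa.
For an ideal gas ΔU = nCvΔT with Cv = (5/2)R = 20.8 J/(mol·K).
ΔU = 0.848×20.8×(1160−482) = 12000 J.

12000 J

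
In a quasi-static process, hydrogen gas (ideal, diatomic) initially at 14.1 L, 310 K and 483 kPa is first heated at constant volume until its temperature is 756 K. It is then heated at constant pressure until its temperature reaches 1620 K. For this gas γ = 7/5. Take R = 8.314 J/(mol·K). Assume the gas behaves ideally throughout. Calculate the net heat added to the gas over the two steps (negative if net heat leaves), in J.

90900 J

n = P₁V₁/(RT₁) = 483×14.1/(8.314×310) = 2.64 mol.
Step 1 — Isochoric: V stays 14.1 L; P/T = const ⇒ T₂ = 756 K, P₂ = 1180 kPa.
W = 0 (no volume change).
ΔU = nCvΔT = 2.64×20.8×(756−310) = 24500 J.
Q = ΔU = 24500 J.
State after step 1: P = 1180 kPa, V = 14.1 L, T = 756 K.
Step 2 — Isobaric: P stays 1180 kPa; V/T = const ⇒ T₂ = 1620 K, V₂ = 30.2 L.
W = PΔV = 1180×(30.2−14.1) kPa·L = 19000 J.
ΔU = nCvΔT = 2.64×20.8×(1620−756) = 47500 J.
Q = ΔU + W = nCpΔT = 66400 J.
Net over both steps: W = 19000 J, Q = 90900 J, ΔU = 71900 J.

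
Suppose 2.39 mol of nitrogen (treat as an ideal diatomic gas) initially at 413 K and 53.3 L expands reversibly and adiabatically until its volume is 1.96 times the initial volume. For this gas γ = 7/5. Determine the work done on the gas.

-4840 J

P₁ = nRT₁/V₁ = 2.39×8.314×413/53.3 = 154 kPa.
Adiabatic: TV^(γ−1) = const ⇒ T₂ = 413×(0.510)^0.400 = 316 K; PV^γ = const ⇒ P₂ = 60.0 kPa.
ΔU = nCvΔT = 2.39×20.8×(316−413) = -4840 J.
Q = 0 for an adiabatic process, so W = −ΔU = 4840 J.
Work done on the gas = −W_by = -4840 J.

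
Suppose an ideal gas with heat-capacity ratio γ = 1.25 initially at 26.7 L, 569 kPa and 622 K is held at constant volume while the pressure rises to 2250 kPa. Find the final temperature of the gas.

Isochoric: V stays 26.7 L; P/T = const ⇒ T₂ = 2460 K, P₂ = 2250 kPa.

2460 K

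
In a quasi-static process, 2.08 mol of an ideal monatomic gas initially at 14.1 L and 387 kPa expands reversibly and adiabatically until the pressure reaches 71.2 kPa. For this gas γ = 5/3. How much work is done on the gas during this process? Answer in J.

T₁ = P₁V₁/(nR) = 387×14.1/(2.08×8.314) = 316 K.
Adiabatic: T₂/T₁ = (P₂/P₁)^((γ−1)/γ) ⇒ T₂ = 316×(0.184)^0.400 = 160 K; V₂ = 38.9 L.
ΔU = nCvΔT = 2.08×12.5×(160−316) = -4030 J.
Q = 0 for an adiabatic process, so W = −ΔU = 4030 J.
Work done on the gas = −W_by = -4030 J.

-4030 J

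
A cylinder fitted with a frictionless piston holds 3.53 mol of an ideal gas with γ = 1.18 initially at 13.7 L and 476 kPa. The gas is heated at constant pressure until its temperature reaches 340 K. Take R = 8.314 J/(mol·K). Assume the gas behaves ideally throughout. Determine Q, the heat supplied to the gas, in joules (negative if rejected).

22700 J

T₁ = P₁V₁/(nR) = 476×13.7/(3.53×8.314) = 222 K.
Isobaric: P stays 476 kPa; V/T = const ⇒ T₂ = 340 K, V₂ = 21.0 L.
W = PΔV = 476×(21.0−13.7) kPa·L = 3460 J.
ΔU = nCvΔT = 3.53×46.2×(340−222) = 19200 J.
Q = ΔU + W = nCpΔT = 22700 J.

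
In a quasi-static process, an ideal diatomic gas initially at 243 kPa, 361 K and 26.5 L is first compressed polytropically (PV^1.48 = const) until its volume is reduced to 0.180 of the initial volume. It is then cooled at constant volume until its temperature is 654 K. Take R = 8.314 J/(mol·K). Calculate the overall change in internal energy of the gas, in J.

13100 J

n = P₁V₁/(RT₁) = 243×26.5/(8.314×361) = 2.15 mol.
Step 1 — Polytropic n=1.48: T₂ = T₁(V₁/V₂)^(n−1) = 361×(5.56)^0.48 = 822 K; P₂ = P₁(V₁/V₂)^n = 3070 kPa.
W = (P₁V₁−P₂V₂)/(n−1) = (243×26.5−3070×4.77)/0.48 = -17100 J.
ΔU = nCvΔT = 2.15×20.8×(822−361) = 20600 J.
Q = ΔU + W = 3430 J.
State after step 1: P = 3070 kPa, V = 4.77 L, T = 822 K.
Step 2 — Isochoric: V stays 4.77 L; P/T = const ⇒ T₂ = 654 K, P₂ = 2450 kPa.
W = 0 (no volume change).
ΔU = nCvΔT = 2.15×20.8×(654−822) = -7500 J.
Q = ΔU = -7500 J.
Net over both steps: W = -17100 J, Q = -4070 J, ΔU = 13100 J.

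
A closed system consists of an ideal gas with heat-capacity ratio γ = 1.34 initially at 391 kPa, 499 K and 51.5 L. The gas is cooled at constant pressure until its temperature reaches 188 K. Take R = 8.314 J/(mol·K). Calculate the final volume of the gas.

19.4 L

Isobaric: P stays 391 kPa; V/T = const ⇒ T₂ = 188 K, V₂ = 19.4 L.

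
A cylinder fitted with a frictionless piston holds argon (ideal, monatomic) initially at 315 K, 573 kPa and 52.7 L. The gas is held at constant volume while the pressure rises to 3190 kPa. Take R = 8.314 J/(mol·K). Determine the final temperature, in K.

1750 K

Isochoric: V stays 52.7 L; P/T = const ⇒ T₂ = 1750 K, P₂ = 3190 kPa.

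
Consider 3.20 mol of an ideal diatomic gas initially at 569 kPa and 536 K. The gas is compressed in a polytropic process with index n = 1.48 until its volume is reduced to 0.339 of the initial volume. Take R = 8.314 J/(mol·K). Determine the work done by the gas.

-20200 J

V₁ = nRT₁/P₁ = 3.20×8.314×536/569 = 25.1 L.
Polytropic n=1.48: T₂ = T₁(V₁/V₂)^(n−1) = 536×(2.95)^0.48 = 901 K; P₂ = P₁(V₁/V₂)^n = 2820 kPa.
W = (P₁V₁−P₂V₂)/(n−1) = (569×25.1−2820×8.50)/0.48 = -20200 J.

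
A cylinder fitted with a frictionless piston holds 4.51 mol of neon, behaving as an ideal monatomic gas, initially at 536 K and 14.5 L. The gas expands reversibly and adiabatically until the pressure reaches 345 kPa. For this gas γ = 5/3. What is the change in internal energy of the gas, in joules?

-12900 J

P₁ = nRT₁/V₁ = 4.51×8.314×536/14.5 = 1390 kPa.
Adiabatic: T₂/T₁ = (P₂/P₁)^((γ−1)/γ) ⇒ T₂ = 536×(0.249)^0.400 = 307 K; V₂ = 33.4 L.
For an ideal gas ΔU = nCvΔT with Cv = (3/2)R = 12.5 J/(mol·K).
ΔU = 4.51×12.5×(307−536) = -12900 J.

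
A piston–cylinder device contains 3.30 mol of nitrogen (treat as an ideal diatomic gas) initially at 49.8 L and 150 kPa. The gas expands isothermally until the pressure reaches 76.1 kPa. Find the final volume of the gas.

T₁ = P₁V₁/(nR) = 150×49.8/(3.30×8.314) = 272 K.
Isothermal: T stays 272 K; PV = const ⇒ V₂ = 98.2 L, P₂ = 76.1 kPa.

98.2 L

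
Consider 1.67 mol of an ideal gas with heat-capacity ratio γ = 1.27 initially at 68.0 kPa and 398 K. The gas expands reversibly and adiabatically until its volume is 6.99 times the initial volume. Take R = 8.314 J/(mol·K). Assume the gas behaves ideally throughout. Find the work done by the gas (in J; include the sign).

8360 J

V₁ = nRT₁/P₁ = 1.67×8.314×398/68.0 = 81.3 L.
Adiabatic: TV^(γ−1) = const ⇒ T₂ = 398×(0.143)^0.270 = 235 K; PV^γ = const ⇒ P₂ = 5.75 kPa.
ΔU = nCvΔT = 1.67×30.8×(235−398) = -8360 J.
Q = 0 for an adiabatic process, so W = −ΔU = 8360 J.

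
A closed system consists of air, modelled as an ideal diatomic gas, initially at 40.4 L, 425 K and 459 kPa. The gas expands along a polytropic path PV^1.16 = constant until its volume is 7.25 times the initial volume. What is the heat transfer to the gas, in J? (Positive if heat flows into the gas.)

18900 J

n = P₁V₁/(RT₁) = 459×40.4/(8.314×425) = 5.25 mol.
Polytropic n=1.16: T₂ = T₁(V₁/V₂)^(n−1) = 425×(0.138)^0.16 = 310 K; P₂ = P₁(V₁/V₂)^n = 46.1 kPa.
W = (P₁V₁−P₂V₂)/(n−1) = (459×40.4−46.1×293)/0.16 = 31500 J.
ΔU = nCvΔT = 5.25×20.8×(310−425) = -12600 J.
Q = ΔU + W = 18900 J.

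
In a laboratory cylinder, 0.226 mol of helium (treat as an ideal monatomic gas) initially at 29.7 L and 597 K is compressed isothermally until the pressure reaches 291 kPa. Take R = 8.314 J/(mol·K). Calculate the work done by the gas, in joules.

P₁ = nRT₁/V₁ = 0.226×8.314×597/29.7 = 37.8 kPa.
Isothermal: T stays 597 K; PV = const ⇒ V₂ = 3.85 L, P₂ = 291 kPa.
W = nRT ln(V₂/V₁) = 0.226×8.314×597×ln(0.130) = -2290 J.

-2290 J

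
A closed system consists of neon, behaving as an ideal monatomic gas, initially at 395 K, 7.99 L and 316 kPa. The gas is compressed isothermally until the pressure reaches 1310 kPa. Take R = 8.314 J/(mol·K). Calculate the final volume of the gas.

Isothermal: T stays 395 K; PV = const ⇒ V₂ = 1.93 L, P₂ = 1310 kPa.

1.93 L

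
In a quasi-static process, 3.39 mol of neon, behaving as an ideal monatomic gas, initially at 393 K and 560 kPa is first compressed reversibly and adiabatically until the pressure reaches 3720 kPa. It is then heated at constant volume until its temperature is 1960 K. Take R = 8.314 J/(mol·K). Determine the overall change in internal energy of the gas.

V₁ = nRT₁/P₁ = 3.39×8.314×393/560 = 19.8 L.
Step 1 — Adiabatic: T₂/T₁ = (P₂/P₁)^((γ−1)/γ) ⇒ T₂ = 393×(6.64)^0.400 = 838 K; V₂ = 6.35 L.
ΔU = nCvΔT = 3.39×12.5×(838−393) = 18800 J.
Q = 0 for an adiabatic process, so W = −ΔU = -18800 J.
State after step 1: P = 3720 kPa, V = 6.35 L, T = 838 K.
Step 2 — Isochoric: V stays 6.35 L; P/T = const ⇒ T₂ = 1960 K, P₂ = 8700 kPa.
W = 0 (no volume change).
ΔU = nCvΔT = 3.39×12.5×(1960−838) = 47400 J.
Q = ΔU = 47400 J.
Net over both steps: W = -18800 J, Q = 47400 J, ΔU = 66200 J.

66200 J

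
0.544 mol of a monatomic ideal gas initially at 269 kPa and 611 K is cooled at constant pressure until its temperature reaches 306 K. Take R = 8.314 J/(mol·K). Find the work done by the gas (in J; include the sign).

V₁ = nRT₁/P₁ = 0.544×8.314×611/269 = 10.3 L.
Isobaric: P stays 269 kPa; V/T = const ⇒ T₂ = 306 K, V₂ = 5.14 L.
W = PΔV = 269×(5.14−10.3) kPa·L = -1380 J.

-1380 J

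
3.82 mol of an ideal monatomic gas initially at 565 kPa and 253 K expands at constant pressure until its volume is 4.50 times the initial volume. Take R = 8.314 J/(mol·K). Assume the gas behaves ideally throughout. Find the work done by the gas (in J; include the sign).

V₁ = nRT₁/P₁ = 3.82×8.314×253/565 = 14.2 L.
Isobaric: P stays 565 kPa; V/T = const ⇒ T₂ = 1140 K, V₂ = 64.0 L.
W = PΔV = 565×(64.0−14.2) kPa·L = 28100 J.

28100 J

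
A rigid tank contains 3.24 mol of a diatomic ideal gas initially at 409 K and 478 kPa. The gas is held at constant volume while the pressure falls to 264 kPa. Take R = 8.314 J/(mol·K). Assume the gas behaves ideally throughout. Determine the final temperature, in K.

226 K

V₁ = nRT₁/P₁ = 3.24×8.314×409/478 = 23.0 L.
Isochoric: V stays 23.0 L; P/T = const ⇒ T₂ = 226 K, P₂ = 264 kPa.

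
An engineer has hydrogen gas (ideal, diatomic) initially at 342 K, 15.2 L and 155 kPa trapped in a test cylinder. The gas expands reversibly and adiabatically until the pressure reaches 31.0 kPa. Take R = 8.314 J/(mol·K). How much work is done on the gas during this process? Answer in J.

-2170 J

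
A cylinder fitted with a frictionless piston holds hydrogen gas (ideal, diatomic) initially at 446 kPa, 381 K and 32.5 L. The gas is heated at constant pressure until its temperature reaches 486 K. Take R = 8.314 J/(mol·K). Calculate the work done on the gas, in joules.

n = P₁V₁/(RT₁) = 446×32.5/(8.314×381) = 4.58 mol.
Isobaric: P stays 446 kPa; V/T = const ⇒ T₂ = 486 K, V₂ = 41.5 L.
W = PΔV = 446×(41.5−32.5) kPa·L = 3990 J.
Work done on the gas = −W_by = -3990 J.

-3990 J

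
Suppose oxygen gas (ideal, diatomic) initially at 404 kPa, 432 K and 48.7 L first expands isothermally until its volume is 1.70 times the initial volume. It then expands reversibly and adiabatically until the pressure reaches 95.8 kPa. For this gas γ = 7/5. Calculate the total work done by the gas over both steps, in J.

21700 J

n = P₁V₁/(RT₁) = 404×48.7/(8.314×432) = 5.48 mol.
Step 1 — Isothermal: T stays 432 K; PV = const ⇒ V₂ = 82.8 L, P₂ = 238 kPa.
ΔU = 0 (ideal gas, T constant).
W = nRT ln(V₂/V₁) = 5.48×8.314×432×ln(1.70) = 10400 J.
Q = ΔU + W = 10400 J.
State after step 1: P = 238 kPa, V = 82.8 L, T = 432 K.
Step 2 — Adiabatic: T₂/T₁ = (P₂/P₁)^((γ−1)/γ) ⇒ T₂ = 432×(0.403)^0.286 = 333 K; V₂ = 158 L.
ΔU = nCvΔT = 5.48×20.8×(333−432) = -11200 J.
Q = 0 for an adiabatic process, so W = −ΔU = 11200 J.
Net over both steps: W = 21700 J, Q = 10400 J, ΔU = -11200 J.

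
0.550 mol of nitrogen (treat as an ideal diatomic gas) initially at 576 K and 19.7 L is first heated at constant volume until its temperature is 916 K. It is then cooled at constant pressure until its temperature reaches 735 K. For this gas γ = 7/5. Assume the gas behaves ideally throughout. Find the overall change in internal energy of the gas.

P₁ = nRT₁/V₁ = 0.550×8.314×576/19.7 = 134 kPa.
Step 1 — Isochoric: V stays 19.7 L; P/T = const ⇒ T₂ = 916 K, P₂ = 213 kPa.
W = 0 (no volume change).
ΔU = nCvΔT = 0.550×20.8×(916−576) = 3890 J.
Q = ΔU = 3890 J.
State after step 1: P = 213 kPa, V = 19.7 L, T = 916 K.
Step 2 — Isobaric: P stays 213 kPa; V/T = const ⇒ T₂ = 735 K, V₂ = 15.8 L.
W = PΔV = 213×(15.8−19.7) kPa·L = -828 J.
ΔU = nCvΔT = 0.550×20.8×(735−916) = -2070 J.
Q = ΔU + W = nCpΔT = -2900 J.
Net over both steps: W = -828 J, Q = 990 J, ΔU = 1820 J.

1820 J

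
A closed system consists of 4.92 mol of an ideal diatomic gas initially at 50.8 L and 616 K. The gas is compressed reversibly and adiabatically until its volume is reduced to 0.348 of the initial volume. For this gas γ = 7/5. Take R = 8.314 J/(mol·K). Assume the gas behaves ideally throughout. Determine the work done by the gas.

-33100 J

P₁ = nRT₁/V₁ = 4.92×8.314×616/50.8 = 496 kPa.
Adiabatic: TV^(γ−1) = const ⇒ T₂ = 616×(2.87)^0.400 = 940 K; PV^γ = const ⇒ P₂ = 2170 kPa.
ΔU = nCvΔT = 4.92×20.8×(940−616) = 33100 J.
Q = 0 for an adiabatic process, so W = −ΔU = -33100 J.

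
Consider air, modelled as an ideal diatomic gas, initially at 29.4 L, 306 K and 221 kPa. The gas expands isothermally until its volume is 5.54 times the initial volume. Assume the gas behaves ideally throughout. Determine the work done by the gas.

n = P₁V₁/(RT₁) = 221×29.4/(8.314×306) = 2.55 mol.
Isothermal: T stays 306 K; PV = const ⇒ V₂ = 163 L, P₂ = 39.9 kPa.
W = nRT ln(V₂/V₁) = 2.55×8.314×306×ln(5.54) = 11100 J.

11100 J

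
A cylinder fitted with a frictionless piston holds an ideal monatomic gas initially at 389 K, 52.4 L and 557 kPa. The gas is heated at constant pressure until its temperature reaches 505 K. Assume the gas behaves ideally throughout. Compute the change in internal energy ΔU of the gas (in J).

13100 J

n = P₁V₁/(RT₁) = 557×52.4/(8.314×389) = 9.02 mol.
Isobaric: P stays 557 kPa; V/T = const ⇒ T₂ = 505 K, V₂ = 68.0 L.
For an ideal gas ΔU = nCvΔT with Cv = (3/2)R = 12.5 J/(mol·K).
ΔU = 9.02×12.5×(505−389) = 13100 J.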